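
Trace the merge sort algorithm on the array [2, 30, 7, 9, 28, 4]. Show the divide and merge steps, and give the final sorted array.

Merge sort trace:

Split: [2, 30, 7, 9, 28, 4] -> [2, 30, 7] and [9, 28, 4]
  Split: [2, 30, 7] -> [2] and [30, 7]
    Split: [30, 7] -> [30] and [7]
    Merge: [30] + [7] -> [7, 30]
  Merge: [2] + [7, 30] -> [2, 7, 30]
  Split: [9, 28, 4] -> [9] and [28, 4]
    Split: [28, 4] -> [28] and [4]
    Merge: [28] + [4] -> [4, 28]
  Merge: [9] + [4, 28] -> [4, 9, 28]
Merge: [2, 7, 30] + [4, 9, 28] -> [2, 4, 7, 9, 28, 30]

Final sorted array: [2, 4, 7, 9, 28, 30]

The merge sort proceeds by recursively splitting the array and merging sorted halves.
After all merges, the sorted array is [2, 4, 7, 9, 28, 30].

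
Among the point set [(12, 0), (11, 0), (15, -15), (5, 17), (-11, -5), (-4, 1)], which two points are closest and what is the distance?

Computing all pairwise distances among 6 points:

d((12, 0), (11, 0)) = 1.0 <-- minimum
d((12, 0), (15, -15)) = 15.2971
d((12, 0), (5, 17)) = 18.3848
d((12, 0), (-11, -5)) = 23.5372
d((12, 0), (-4, 1)) = 16.0312
d((11, 0), (15, -15)) = 15.5242
d((11, 0), (5, 17)) = 18.0278
d((11, 0), (-11, -5)) = 22.561
d((11, 0), (-4, 1)) = 15.0333
d((15, -15), (5, 17)) = 33.5261
d((15, -15), (-11, -5)) = 27.8568
d((15, -15), (-4, 1)) = 24.8395
d((5, 17), (-11, -5)) = 27.2029
d((5, 17), (-4, 1)) = 18.3576
d((-11, -5), (-4, 1)) = 9.2195

Closest pair: (12, 0) and (11, 0) with distance 1.0

The closest pair is (12, 0) and (11, 0) with Euclidean distance 1.0. For 6 points, brute-force pairwise comparison is shown above. For large n, the divide-and-conquer algorithm (sort by x, recurse on halves, check the dividing strip) achieves O(n log n).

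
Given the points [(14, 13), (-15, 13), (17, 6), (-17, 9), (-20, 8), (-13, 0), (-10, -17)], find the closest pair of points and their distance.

Computing all pairwise distances among 7 points:

d((14, 13), (-15, 13)) = 29.0
d((14, 13), (17, 6)) = 7.6158
d((14, 13), (-17, 9)) = 31.257
d((14, 13), (-20, 8)) = 34.3657
d((14, 13), (-13, 0)) = 29.9666
d((14, 13), (-10, -17)) = 38.4187
d((-15, 13), (17, 6)) = 32.7567
d((-15, 13), (-17, 9)) = 4.4721
d((-15, 13), (-20, 8)) = 7.0711
d((-15, 13), (-13, 0)) = 13.1529
d((-15, 13), (-10, -17)) = 30.4138
d((17, 6), (-17, 9)) = 34.1321
d((17, 6), (-20, 8)) = 37.054
d((17, 6), (-13, 0)) = 30.5941
d((17, 6), (-10, -17)) = 35.4683
d((-17, 9), (-20, 8)) = 3.1623 <-- minimum
d((-17, 9), (-13, 0)) = 9.8489
d((-17, 9), (-10, -17)) = 26.9258
d((-20, 8), (-13, 0)) = 10.6301
d((-20, 8), (-10, -17)) = 26.9258
d((-13, 0), (-10, -17)) = 17.2627

Closest pair: (-17, 9) and (-20, 8) with distance 3.1623

The closest pair is (-17, 9) and (-20, 8) with Euclidean distance 3.1623. For 7 points, brute-force pairwise comparison is shown above. For large n, the divide-and-conquer algorithm (sort by x, recurse on halves, check the dividing strip) achieves O(n log n).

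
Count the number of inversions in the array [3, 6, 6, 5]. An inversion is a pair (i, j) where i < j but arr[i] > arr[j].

Finding inversions in [3, 6, 6, 5]:

(1, 3): arr[1]=6 > arr[3]=5
(2, 3): arr[2]=6 > arr[3]=5

Total inversions: 2

The array has 2 inversion(s): (1,3), (2,3). Each pair (i,j) satisfies i < j and arr[i] > arr[j].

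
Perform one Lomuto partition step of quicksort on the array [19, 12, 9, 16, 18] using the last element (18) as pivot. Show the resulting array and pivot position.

Lomuto partition with pivot = 18:

Initial array: [19, 12, 9, 16, 18]

arr[0]=19 > 18: no swap
arr[1]=12 <= 18: swap with position 0, array becomes [12, 19, 9, 16, 18]
arr[2]=9 <= 18: swap with position 1, array becomes [12, 9, 19, 16, 18]
arr[3]=16 <= 18: swap with position 2, array becomes [12, 9, 16, 19, 18]

Place pivot at position 3: [12, 9, 16, 18, 19]
Pivot position: 3

After partitioning with pivot 18, the array becomes [12, 9, 16, 18, 19]. The pivot is placed at index 3. All elements to the left of the pivot are <= 18, and all elements to the right are > 18.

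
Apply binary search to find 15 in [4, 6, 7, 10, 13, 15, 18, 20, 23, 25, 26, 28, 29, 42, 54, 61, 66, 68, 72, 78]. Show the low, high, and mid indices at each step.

Binary search for 15 in [4, 6, 7, 10, 13, 15, 18, 20, 23, 25, 26, 28, 29, 42, 54, 61, 66, 68, 72, 78]:

lo=0, hi=19, mid=9, arr[mid]=25 -> 25 > 15, search left half
lo=0, hi=8, mid=4, arr[mid]=13 -> 13 < 15, search right half
lo=5, hi=8, mid=6, arr[mid]=18 -> 18 > 15, search left half
lo=5, hi=5, mid=5, arr[mid]=15 -> Found target at index 5!

Binary search finds 15 at index 5 after 4 comparisons. The search repeatedly halves the search space by comparing with the middle element.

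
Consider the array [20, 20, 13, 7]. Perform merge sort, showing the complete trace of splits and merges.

Merge sort trace:

Split: [20, 20, 13, 7] -> [20, 20] and [13, 7]
  Split: [20, 20] -> [20] and [20]
  Merge: [20] + [20] -> [20, 20]
  Split: [13, 7] -> [13] and [7]
  Merge: [13] + [7] -> [7, 13]
Merge: [20, 20] + [7, 13] -> [7, 13, 20, 20]

Final sorted array: [7, 13, 20, 20]

The merge sort proceeds by recursively splitting the array and merging sorted halves.
After all merges, the sorted array is [7, 13, 20, 20].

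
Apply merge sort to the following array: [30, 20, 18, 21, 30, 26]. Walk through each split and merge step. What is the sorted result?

Merge sort trace:

Split: [30, 20, 18, 21, 30, 26] -> [30, 20, 18] and [21, 30, 26]
  Split: [30, 20, 18] -> [30] and [20, 18]
    Split: [20, 18] -> [20] and [18]
    Merge: [20] + [18] -> [18, 20]
  Merge: [30] + [18, 20] -> [18, 20, 30]
  Split: [21, 30, 26] -> [21] and [30, 26]
    Split: [30, 26] -> [30] and [26]
    Merge: [30] + [26] -> [26, 30]
  Merge: [21] + [26, 30] -> [21, 26, 30]
Merge: [18, 20, 30] + [21, 26, 30] -> [18, 20, 21, 26, 30, 30]

Final sorted array: [18, 20, 21, 26, 30, 30]

The merge sort proceeds by recursively splitting the array and merging sorted halves.
After all merges, the sorted array is [18, 20, 21, 26, 30, 30].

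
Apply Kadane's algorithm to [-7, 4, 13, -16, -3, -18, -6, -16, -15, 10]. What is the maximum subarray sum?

Using Kadane's algorithm on [-7, 4, 13, -16, -3, -18, -6, -16, -15, 10]:

Scanning through the array:
Position 1 (value 4): max_ending_here = 4, max_so_far = 4
Position 2 (value 13): max_ending_here = 17, max_so_far = 17
Position 3 (value -16): max_ending_here = 1, max_so_far = 17
Position 4 (value -3): max_ending_here = -2, max_so_far = 17
Position 5 (value -18): max_ending_here = -18, max_so_far = 17
Position 6 (value -6): max_ending_here = -6, max_so_far = 17
Position 7 (value -16): max_ending_here = -16, max_so_far = 17
Position 8 (value -15): max_ending_here = -15, max_so_far = 17
Position 9 (value 10): max_ending_here = 10, max_so_far = 17

Maximum subarray: [4, 13]
Maximum sum: 17

The maximum subarray is [4, 13] with sum 17. This subarray runs from index 1 to index 2.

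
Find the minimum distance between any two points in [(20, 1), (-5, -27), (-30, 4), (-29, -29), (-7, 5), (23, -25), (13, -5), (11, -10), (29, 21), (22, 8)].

Computing all pairwise distances among 10 points:

d((20, 1), (-5, -27)) = 37.5366
d((20, 1), (-30, 4)) = 50.0899
d((20, 1), (-29, -29)) = 57.4543
d((20, 1), (-7, 5)) = 27.2947
d((20, 1), (23, -25)) = 26.1725
d((20, 1), (13, -5)) = 9.2195
d((20, 1), (11, -10)) = 14.2127
d((20, 1), (29, 21)) = 21.9317
d((20, 1), (22, 8)) = 7.2801
d((-5, -27), (-30, 4)) = 39.8246
d((-5, -27), (-29, -29)) = 24.0832
d((-5, -27), (-7, 5)) = 32.0624
d((-5, -27), (23, -25)) = 28.0713
d((-5, -27), (13, -5)) = 28.4253
d((-5, -27), (11, -10)) = 23.3452
d((-5, -27), (29, 21)) = 58.8218
d((-5, -27), (22, 8)) = 44.2041
d((-30, 4), (-29, -29)) = 33.0151
d((-30, 4), (-7, 5)) = 23.0217
d((-30, 4), (23, -25)) = 60.4152
d((-30, 4), (13, -5)) = 43.9318
d((-30, 4), (11, -10)) = 43.3244
d((-30, 4), (29, 21)) = 61.4003
d((-30, 4), (22, 8)) = 52.1536
d((-29, -29), (-7, 5)) = 40.4969
d((-29, -29), (23, -25)) = 52.1536
d((-29, -29), (13, -5)) = 48.3735
d((-29, -29), (11, -10)) = 44.2832
d((-29, -29), (29, 21)) = 76.5768
d((-29, -29), (22, 8)) = 63.0079
d((-7, 5), (23, -25)) = 42.4264
d((-7, 5), (13, -5)) = 22.3607
d((-7, 5), (11, -10)) = 23.4307
d((-7, 5), (29, 21)) = 39.3954
d((-7, 5), (22, 8)) = 29.1548
d((23, -25), (13, -5)) = 22.3607
d((23, -25), (11, -10)) = 19.2094
d((23, -25), (29, 21)) = 46.3897
d((23, -25), (22, 8)) = 33.0151
d((13, -5), (11, -10)) = 5.3852 <-- minimum
d((13, -5), (29, 21)) = 30.5287
d((13, -5), (22, 8)) = 15.8114
d((11, -10), (29, 21)) = 35.8469
d((11, -10), (22, 8)) = 21.095
d((29, 21), (22, 8)) = 14.7648

Closest pair: (13, -5) and (11, -10) with distance 5.3852

The closest pair is (13, -5) and (11, -10) with Euclidean distance 5.3852. For 10 points, brute-force pairwise comparison is shown above. For large n, the divide-and-conquer algorithm (sort by x, recurse on halves, check the dividing strip) achieves O(n log n).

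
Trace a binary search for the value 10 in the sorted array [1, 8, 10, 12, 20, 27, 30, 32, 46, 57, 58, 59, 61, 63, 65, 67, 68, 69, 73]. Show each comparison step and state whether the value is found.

Binary search for 10 in [1, 8, 10, 12, 20, 27, 30, 32, 46, 57, 58, 59, 61, 63, 65, 67, 68, 69, 73]:

lo=0, hi=18, mid=9, arr[mid]=57 -> 57 > 10, search left half
lo=0, hi=8, mid=4, arr[mid]=20 -> 20 > 10, search left half
lo=0, hi=3, mid=1, arr[mid]=8 -> 8 < 10, search right half
lo=2, hi=3, mid=2, arr[mid]=10 -> Found target at index 2!

Binary search finds 10 at index 2 after 4 comparisons. The search repeatedly halves the search space by comparing with the middle element.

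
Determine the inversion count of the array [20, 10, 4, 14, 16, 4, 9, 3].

Finding inversions in [20, 10, 4, 14, 16, 4, 9, 3]:

(0, 1): arr[0]=20 > arr[1]=10
(0, 2): arr[0]=20 > arr[2]=4
(0, 3): arr[0]=20 > arr[3]=14
(0, 4): arr[0]=20 > arr[4]=16
(0, 5): arr[0]=20 > arr[5]=4
(0, 6): arr[0]=20 > arr[6]=9
(0, 7): arr[0]=20 > arr[7]=3
(1, 2): arr[1]=10 > arr[2]=4
(1, 5): arr[1]=10 > arr[5]=4
(1, 6): arr[1]=10 > arr[6]=9
(1, 7): arr[1]=10 > arr[7]=3
(2, 7): arr[2]=4 > arr[7]=3
(3, 5): arr[3]=14 > arr[5]=4
(3, 6): arr[3]=14 > arr[6]=9
(3, 7): arr[3]=14 > arr[7]=3
(4, 5): arr[4]=16 > arr[5]=4
(4, 6): arr[4]=16 > arr[6]=9
(4, 7): arr[4]=16 > arr[7]=3
(5, 7): arr[5]=4 > arr[7]=3
(6, 7): arr[6]=9 > arr[7]=3

Total inversions: 20

The array has 20 inversion(s): (0,1), (0,2), (0,3), (0,4), (0,5), (0,6), (0,7), (1,2), (1,5), (1,6), (1,7), (2,7), (3,5), (3,6), (3,7), (4,5), (4,6), (4,7), (5,7), (6,7). Each pair (i,j) satisfies i < j and arr[i] > arr[j].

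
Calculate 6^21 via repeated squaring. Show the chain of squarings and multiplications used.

Computing 6^21 by squaring (build up from 6^1; each line after the first costs one multiplication):

6^1 = 6
6^2 = (6^1)^2 = 6^2 = 36
6^4 = (6^2)^2 = 36^2 = 1296
6^5 = 6 * 6^4 = 6 * 1296 = 7776
6^10 = (6^5)^2 = 7776^2 = 60466176
6^20 = (6^10)^2 = 60466176^2 = 3656158440062976
6^21 = 6 * 6^20 = 6 * 3656158440062976 = 21936950640377856

Result: 21936950640377856
Multiplications needed: 6 (6 lines after 6^1)

6^21 = 21936950640377856. Using exponentiation by squaring, this requires 6 multiplications. The key idea: if the exponent is even, square the half-power; if odd, multiply by the base once.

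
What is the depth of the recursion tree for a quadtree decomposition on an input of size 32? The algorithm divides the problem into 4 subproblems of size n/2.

For divide and conquer with division factor 2:

Problem sizes at each level:
Level 0: 32
Level 1: 16
Level 2: 8
Level 3: 4
Level 4: 2
Level 5: 1

The root is level 0 and the size-1 base case is level 5 (the tree spans levels 0 through 5, i.e. 6 levels counting the root), so the depth is the number of divisions: log_2(32) = 5

The recursion tree depth is log_2(32) = 5. At each level, the problem size is divided by 2, so it takes 5 divisions to reduce to a base case of size 1. The algorithm makes 4 recursive calls at each level.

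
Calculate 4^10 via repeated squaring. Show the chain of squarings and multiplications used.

Computing 4^10 by squaring (build up from 4^1; each line after the first costs one multiplication):

4^1 = 4
4^2 = (4^1)^2 = 4^2 = 16
4^4 = (4^2)^2 = 16^2 = 256
4^5 = 4 * 4^4 = 4 * 256 = 1024
4^10 = (4^5)^2 = 1024^2 = 1048576

Result: 1048576
Multiplications needed: 4 (4 lines after 4^1)

4^10 = 1048576. Using exponentiation by squaring, this requires 4 multiplications. The key idea: if the exponent is even, square the half-power; if odd, multiply by the base once.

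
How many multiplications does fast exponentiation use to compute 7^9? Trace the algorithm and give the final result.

Computing 7^9 by squaring (build up from 7^1; each line after the first costs one multiplication):

7^1 = 7
7^2 = (7^1)^2 = 7^2 = 49
7^4 = (7^2)^2 = 49^2 = 2401
7^8 = (7^4)^2 = 2401^2 = 5764801
7^9 = 7 * 7^8 = 7 * 5764801 = 40353607

Result: 40353607
Multiplications needed: 4 (4 lines after 7^1)

7^9 = 40353607. Using exponentiation by squaring, this requires 4 multiplications. The key idea: if the exponent is even, square the half-power; if odd, multiply by the base once.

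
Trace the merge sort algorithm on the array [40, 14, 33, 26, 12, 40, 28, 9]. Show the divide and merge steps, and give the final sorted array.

Merge sort trace:

Split: [40, 14, 33, 26, 12, 40, 28, 9] -> [40, 14, 33, 26] and [12, 40, 28, 9]
  Split: [40, 14, 33, 26] -> [40, 14] and [33, 26]
    Split: [40, 14] -> [40] and [14]
    Merge: [40] + [14] -> [14, 40]
    Split: [33, 26] -> [33] and [26]
    Merge: [33] + [26] -> [26, 33]
  Merge: [14, 40] + [26, 33] -> [14, 26, 33, 40]
  Split: [12, 40, 28, 9] -> [12, 40] and [28, 9]
    Split: [12, 40] -> [12] and [40]
    Merge: [12] + [40] -> [12, 40]
    Split: [28, 9] -> [28] and [9]
    Merge: [28] + [9] -> [9, 28]
  Merge: [12, 40] + [9, 28] -> [9, 12, 28, 40]
Merge: [14, 26, 33, 40] + [9, 12, 28, 40] -> [9, 12, 14, 26, 28, 33, 40, 40]

Final sorted array: [9, 12, 14, 26, 28, 33, 40, 40]

The merge sort proceeds by recursively splitting the array and merging sorted halves.
After all merges, the sorted array is [9, 12, 14, 26, 28, 33, 40, 40].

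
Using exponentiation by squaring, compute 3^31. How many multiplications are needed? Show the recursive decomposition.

Computing 3^31 by squaring (build up from 3^1; each line after the first costs one multiplication):

3^1 = 3
3^2 = (3^1)^2 = 3^2 = 9
3^3 = 3 * 3^2 = 3 * 9 = 27
3^6 = (3^3)^2 = 27^2 = 729
3^7 = 3 * 3^6 = 3 * 729 = 2187
3^14 = (3^7)^2 = 2187^2 = 4782969
3^15 = 3 * 3^14 = 3 * 4782969 = 14348907
3^30 = (3^15)^2 = 14348907^2 = 205891132094649
3^31 = 3 * 3^30 = 3 * 205891132094649 = 617673396283947

Result: 617673396283947
Multiplications needed: 8 (8 lines after 3^1)

3^31 = 617673396283947. Using exponentiation by squaring, this requires 8 multiplications. The key idea: if the exponent is even, square the half-power; if odd, multiply by the base once.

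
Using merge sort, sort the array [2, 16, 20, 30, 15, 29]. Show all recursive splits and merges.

Merge sort trace:

Split: [2, 16, 20, 30, 15, 29] -> [2, 16, 20] and [30, 15, 29]
  Split: [2, 16, 20] -> [2] and [16, 20]
    Split: [16, 20] -> [16] and [20]
    Merge: [16] + [20] -> [16, 20]
  Merge: [2] + [16, 20] -> [2, 16, 20]
  Split: [30, 15, 29] -> [30] and [15, 29]
    Split: [15, 29] -> [15] and [29]
    Merge: [15] + [29] -> [15, 29]
  Merge: [30] + [15, 29] -> [15, 29, 30]
Merge: [2, 16, 20] + [15, 29, 30] -> [2, 15, 16, 20, 29, 30]

Final sorted array: [2, 15, 16, 20, 29, 30]

The merge sort proceeds by recursively splitting the array and merging sorted halves.
After all merges, the sorted array is [2, 15, 16, 20, 29, 30].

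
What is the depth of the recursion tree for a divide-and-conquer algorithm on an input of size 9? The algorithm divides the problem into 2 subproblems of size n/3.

For divide and conquer with division factor 3:

Problem sizes at each level:
Level 0: 9
Level 1: 3
Level 2: 1

The root is level 0 and the size-1 base case is level 2 (the tree spans levels 0 through 2, i.e. 3 levels counting the root), so the depth is the number of divisions: log_3(9) = 2

The recursion tree depth is log_3(9) = 2. At each level, the problem size is divided by 3, so it takes 2 divisions to reduce to a base case of size 1. The algorithm makes 2 recursive calls at each level.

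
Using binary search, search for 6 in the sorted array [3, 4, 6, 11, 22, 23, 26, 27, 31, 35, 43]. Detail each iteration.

Binary search for 6 in [3, 4, 6, 11, 22, 23, 26, 27, 31, 35, 43]:

lo=0, hi=10, mid=5, arr[mid]=23 -> 23 > 6, search left half
lo=0, hi=4, mid=2, arr[mid]=6 -> Found target at index 2!

Binary search finds 6 at index 2 after 2 comparisons. The search repeatedly halves the search space by comparing with the middle element.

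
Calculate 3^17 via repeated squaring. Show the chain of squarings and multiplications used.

Computing 3^17 by squaring (build up from 3^1; each line after the first costs one multiplication):

3^1 = 3
3^2 = (3^1)^2 = 3^2 = 9
3^4 = (3^2)^2 = 9^2 = 81
3^8 = (3^4)^2 = 81^2 = 6561
3^16 = (3^8)^2 = 6561^2 = 43046721
3^17 = 3 * 3^16 = 3 * 43046721 = 129140163

Result: 129140163
Multiplications needed: 5 (5 lines after 3^1)

3^17 = 129140163. Using exponentiation by squaring, this requires 5 multiplications. The key idea: if the exponent is even, square the half-power; if odd, multiply by the base once.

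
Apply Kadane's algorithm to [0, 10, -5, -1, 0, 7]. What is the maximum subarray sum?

Using Kadane's algorithm on [0, 10, -5, -1, 0, 7]:

Scanning through the array:
Position 1 (value 10): max_ending_here = 10, max_so_far = 10
Position 2 (value -5): max_ending_here = 5, max_so_far = 10
Position 3 (value -1): max_ending_here = 4, max_so_far = 10
Position 4 (value 0): max_ending_here = 4, max_so_far = 10
Position 5 (value 7): max_ending_here = 11, max_so_far = 11

Maximum subarray: [0, 10, -5, -1, 0, 7]
Maximum sum: 11

The maximum subarray is [0, 10, -5, -1, 0, 7] with sum 11. This subarray runs from index 0 to index 5.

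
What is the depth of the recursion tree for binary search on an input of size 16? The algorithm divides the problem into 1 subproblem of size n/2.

For divide and conquer with division factor 2:

Problem sizes at each level:
Level 0: 16
Level 1: 8
Level 2: 4
Level 3: 2
Level 4: 1

The root is level 0 and the size-1 base case is level 4 (the tree spans levels 0 through 4, i.e. 5 levels counting the root), so the depth is the number of divisions: log_2(16) = 4

The recursion tree depth is log_2(16) = 4. At each level, the problem size is divided by 2, so it takes 4 divisions to reduce to a base case of size 1. The algorithm makes 1 recursive call at each level.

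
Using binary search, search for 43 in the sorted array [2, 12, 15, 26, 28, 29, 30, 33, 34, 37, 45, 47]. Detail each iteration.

Binary search for 43 in [2, 12, 15, 26, 28, 29, 30, 33, 34, 37, 45, 47]:

lo=0, hi=11, mid=5, arr[mid]=29 -> 29 < 43, search right half
lo=6, hi=11, mid=8, arr[mid]=34 -> 34 < 43, search right half
lo=9, hi=11, mid=10, arr[mid]=45 -> 45 > 43, search left half
lo=9, hi=9, mid=9, arr[mid]=37 -> 37 < 43, search right half
lo=10 > hi=9, target 43 not found

Binary search determines that 43 is not in the array after 4 comparisons. The search space was exhausted without finding the target.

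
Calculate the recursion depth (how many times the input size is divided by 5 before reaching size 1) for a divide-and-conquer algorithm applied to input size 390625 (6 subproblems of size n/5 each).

For divide and conquer with division factor 5:

Problem sizes at each level:
Level 0: 390625
Level 1: 78125
Level 2: 15625
Level 3: 3125
Level 4: 625
Level 5: 125
Level 6: 25
Level 7: 5
Level 8: 1

The root is level 0 and the size-1 base case is level 8 (the tree spans levels 0 through 8, i.e. 9 levels counting the root), so the depth is the number of divisions: log_5(390625) = 8

The recursion tree depth is log_5(390625) = 8. At each level, the problem size is divided by 5, so it takes 8 divisions to reduce to a base case of size 1. The algorithm makes 6 recursive calls at each level.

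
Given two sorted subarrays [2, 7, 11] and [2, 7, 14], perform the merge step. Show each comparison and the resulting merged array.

Merging process:

Compare 2 vs 2: take 2 from left. Merged: [2]
Compare 7 vs 2: take 2 from right. Merged: [2, 2]
Compare 7 vs 7: take 7 from left. Merged: [2, 2, 7]
Compare 11 vs 7: take 7 from right. Merged: [2, 2, 7, 7]
Compare 11 vs 14: take 11 from left. Merged: [2, 2, 7, 7, 11]
Append remaining from right: [14]. Merged: [2, 2, 7, 7, 11, 14]

Final merged array: [2, 2, 7, 7, 11, 14]
Total comparisons: 5

The merged array is [2, 2, 7, 7, 11, 14], requiring 5 comparisons. The merge step runs in O(n) time where n is the total number of elements.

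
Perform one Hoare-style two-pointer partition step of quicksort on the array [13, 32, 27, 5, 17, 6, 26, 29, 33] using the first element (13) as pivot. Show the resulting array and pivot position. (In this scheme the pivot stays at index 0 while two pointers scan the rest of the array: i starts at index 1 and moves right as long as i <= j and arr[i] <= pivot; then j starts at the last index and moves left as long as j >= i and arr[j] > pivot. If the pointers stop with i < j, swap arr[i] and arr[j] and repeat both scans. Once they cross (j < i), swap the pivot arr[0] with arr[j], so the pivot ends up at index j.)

Hoare-style two-pointer partition with pivot = 13:

Initial array: [13, 32, 27, 5, 17, 6, 26, 29, 33]

Pointers start at i = 1, j = 8.
i stops at index 1 (arr[1]=32 > 13), j stops at index 5 (arr[5]=6 <= 13): swap arr[1] and arr[5], array becomes [13, 6, 27, 5, 17, 32, 26, 29, 33]
i stops at index 2 (arr[2]=27 > 13), j stops at index 3 (arr[3]=5 <= 13): swap arr[2] and arr[3], array becomes [13, 6, 5, 27, 17, 32, 26, 29, 33]
i ends at 3, j ends at 2: the pointers have crossed (j < i), so scanning stops.

Swap pivot arr[0] with arr[2] to place pivot at position 2: [5, 6, 13, 27, 17, 32, 26, 29, 33]
Pivot position: 2

After partitioning with pivot 13, the array becomes [5, 6, 13, 27, 17, 32, 26, 29, 33]. The pivot is placed at index 2. All elements to the left of the pivot are <= 13, and all elements to the right are > 13.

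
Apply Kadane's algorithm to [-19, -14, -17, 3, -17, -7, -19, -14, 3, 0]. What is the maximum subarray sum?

Using Kadane's algorithm on [-19, -14, -17, 3, -17, -7, -19, -14, 3, 0]:

Scanning through the array:
Position 1 (value -14): max_ending_here = -14, max_so_far = -14
Position 2 (value -17): max_ending_here = -17, max_so_far = -14
Position 3 (value 3): max_ending_here = 3, max_so_far = 3
Position 4 (value -17): max_ending_here = -14, max_so_far = 3
Position 5 (value -7): max_ending_here = -7, max_so_far = 3
Position 6 (value -19): max_ending_here = -19, max_so_far = 3
Position 7 (value -14): max_ending_here = -14, max_so_far = 3
Position 8 (value 3): max_ending_here = 3, max_so_far = 3
Position 9 (value 0): max_ending_here = 3, max_so_far = 3

Maximum subarray: [3]
Maximum sum: 3

The maximum subarray is [3] with sum 3. This subarray runs from index 3 to index 3.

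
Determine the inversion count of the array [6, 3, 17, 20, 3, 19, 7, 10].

Finding inversions in [6, 3, 17, 20, 3, 19, 7, 10]:

(0, 1): arr[0]=6 > arr[1]=3
(0, 4): arr[0]=6 > arr[4]=3
(2, 4): arr[2]=17 > arr[4]=3
(2, 6): arr[2]=17 > arr[6]=7
(2, 7): arr[2]=17 > arr[7]=10
(3, 4): arr[3]=20 > arr[4]=3
(3, 5): arr[3]=20 > arr[5]=19
(3, 6): arr[3]=20 > arr[6]=7
(3, 7): arr[3]=20 > arr[7]=10
(5, 6): arr[5]=19 > arr[6]=7
(5, 7): arr[5]=19 > arr[7]=10

Total inversions: 11

The array has 11 inversion(s): (0,1), (0,4), (2,4), (2,6), (2,7), (3,4), (3,5), (3,6), (3,7), (5,6), (5,7). Each pair (i,j) satisfies i < j and arr[i] > arr[j].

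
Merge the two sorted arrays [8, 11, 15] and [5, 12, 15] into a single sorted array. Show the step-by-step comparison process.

Merging process:

Compare 8 vs 5: take 5 from right. Merged: [5]
Compare 8 vs 12: take 8 from left. Merged: [5, 8]
Compare 11 vs 12: take 11 from left. Merged: [5, 8, 11]
Compare 15 vs 12: take 12 from right. Merged: [5, 8, 11, 12]
Compare 15 vs 15: take 15 from left. Merged: [5, 8, 11, 12, 15]
Append remaining from right: [15]. Merged: [5, 8, 11, 12, 15, 15]

Final merged array: [5, 8, 11, 12, 15, 15]
Total comparisons: 5

The merged array is [5, 8, 11, 12, 15, 15], requiring 5 comparisons. The merge step runs in O(n) time where n is the total number of elements.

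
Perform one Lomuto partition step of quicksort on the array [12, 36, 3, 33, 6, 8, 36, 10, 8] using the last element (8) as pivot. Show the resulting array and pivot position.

Lomuto partition with pivot = 8:

Initial array: [12, 36, 3, 33, 6, 8, 36, 10, 8]

arr[0]=12 > 8: no swap
arr[1]=36 > 8: no swap
arr[2]=3 <= 8: swap with position 0, array becomes [3, 36, 12, 33, 6, 8, 36, 10, 8]
arr[3]=33 > 8: no swap
arr[4]=6 <= 8: swap with position 1, array becomes [3, 6, 12, 33, 36, 8, 36, 10, 8]
arr[5]=8 <= 8: swap with position 2, array becomes [3, 6, 8, 33, 36, 12, 36, 10, 8]
arr[6]=36 > 8: no swap
arr[7]=10 > 8: no swap

Place pivot at position 3: [3, 6, 8, 8, 36, 12, 36, 10, 33]
Pivot position: 3

After partitioning with pivot 8, the array becomes [3, 6, 8, 8, 36, 12, 36, 10, 33]. The pivot is placed at index 3. All elements to the left of the pivot are <= 8, and all elements to the right are > 8.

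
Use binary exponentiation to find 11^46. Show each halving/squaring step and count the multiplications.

Computing 11^46 by squaring (build up from 11^1; each line after the first costs one multiplication):

11^1 = 11
11^2 = (11^1)^2 = 11^2 = 121
11^4 = (11^2)^2 = 121^2 = 14641
11^5 = 11 * 11^4 = 11 * 14641 = 161051
11^10 = (11^5)^2 = 161051^2 = 25937424601
11^11 = 11 * 11^10 = 11 * 25937424601 = 285311670611
11^22 = (11^11)^2 = 285311670611^2 = 81402749386839761113321
11^23 = 11 * 11^22 = 11 * 81402749386839761113321 = 895430243255237372246531
11^46 = (11^23)^2 = 895430243255237372246531^2 = 801795320536133573571931534665380233173841533961

Result: 801795320536133573571931534665380233173841533961
Multiplications needed: 8 (8 lines after 11^1)

11^46 = 801795320536133573571931534665380233173841533961. Using exponentiation by squaring, this requires 8 multiplications. The key idea: if the exponent is even, square the half-power; if odd, multiply by the base once.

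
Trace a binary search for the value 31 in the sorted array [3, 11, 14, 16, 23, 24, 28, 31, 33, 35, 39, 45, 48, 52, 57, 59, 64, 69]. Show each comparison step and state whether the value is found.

Binary search for 31 in [3, 11, 14, 16, 23, 24, 28, 31, 33, 35, 39, 45, 48, 52, 57, 59, 64, 69]:

lo=0, hi=17, mid=8, arr[mid]=33 -> 33 > 31, search left half
lo=0, hi=7, mid=3, arr[mid]=16 -> 16 < 31, search right half
lo=4, hi=7, mid=5, arr[mid]=24 -> 24 < 31, search right half
lo=6, hi=7, mid=6, arr[mid]=28 -> 28 < 31, search right half
lo=7, hi=7, mid=7, arr[mid]=31 -> Found target at index 7!

Binary search finds 31 at index 7 after 5 comparisons. The search repeatedly halves the search space by comparing with the middle element.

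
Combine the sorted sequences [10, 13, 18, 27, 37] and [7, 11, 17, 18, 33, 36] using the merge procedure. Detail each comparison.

Merging process:

Compare 10 vs 7: take 7 from right. Merged: [7]
Compare 10 vs 11: take 10 from left. Merged: [7, 10]
Compare 13 vs 11: take 11 from right. Merged: [7, 10, 11]
Compare 13 vs 17: take 13 from left. Merged: [7, 10, 11, 13]
Compare 18 vs 17: take 17 from right. Merged: [7, 10, 11, 13, 17]
Compare 18 vs 18: take 18 from left. Merged: [7, 10, 11, 13, 17, 18]
Compare 27 vs 18: take 18 from right. Merged: [7, 10, 11, 13, 17, 18, 18]
Compare 27 vs 33: take 27 from left. Merged: [7, 10, 11, 13, 17, 18, 18, 27]
Compare 37 vs 33: take 33 from right. Merged: [7, 10, 11, 13, 17, 18, 18, 27, 33]
Compare 37 vs 36: take 36 from right. Merged: [7, 10, 11, 13, 17, 18, 18, 27, 33, 36]
Append remaining from left: [37]. Merged: [7, 10, 11, 13, 17, 18, 18, 27, 33, 36, 37]

Final merged array: [7, 10, 11, 13, 17, 18, 18, 27, 33, 36, 37]
Total comparisons: 10

The merged array is [7, 10, 11, 13, 17, 18, 18, 27, 33, 36, 37], requiring 10 comparisons. The merge step runs in O(n) time where n is the total number of elements.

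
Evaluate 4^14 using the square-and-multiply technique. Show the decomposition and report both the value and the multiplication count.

Computing 4^14 by squaring (build up from 4^1; each line after the first costs one multiplication):

4^1 = 4
4^2 = (4^1)^2 = 4^2 = 16
4^3 = 4 * 4^2 = 4 * 16 = 64
4^6 = (4^3)^2 = 64^2 = 4096
4^7 = 4 * 4^6 = 4 * 4096 = 16384
4^14 = (4^7)^2 = 16384^2 = 268435456

Result: 268435456
Multiplications needed: 5 (5 lines after 4^1)

4^14 = 268435456. Using exponentiation by squaring, this requires 5 multiplications. The key idea: if the exponent is even, square the half-power; if odd, multiply by the base once.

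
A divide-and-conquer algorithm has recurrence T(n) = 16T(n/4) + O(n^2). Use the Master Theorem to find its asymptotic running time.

Master Theorem for T(n) = 16T(n/4) + O(n^2):

a = 16, b = 4, c = 2
log_b(a) = log_4(16) = 2.0000

Case 2: c = 2 = log_4(16) = 2.0000
T(n) = O(n^2 log n) = O(n^2 log n)

For T(n) = 16T(n/4) + O(n^2): log_4(16) = 2.0000. This is Case 2 of the Master Theorem (c = log_b(a), equal work at all levels), giving O(n^2 log n).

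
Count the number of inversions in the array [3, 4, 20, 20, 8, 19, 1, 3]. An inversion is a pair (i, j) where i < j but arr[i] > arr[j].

Finding inversions in [3, 4, 20, 20, 8, 19, 1, 3]:

(0, 6): arr[0]=3 > arr[6]=1
(1, 6): arr[1]=4 > arr[6]=1
(1, 7): arr[1]=4 > arr[7]=3
(2, 4): arr[2]=20 > arr[4]=8
(2, 5): arr[2]=20 > arr[5]=19
(2, 6): arr[2]=20 > arr[6]=1
(2, 7): arr[2]=20 > arr[7]=3
(3, 4): arr[3]=20 > arr[4]=8
(3, 5): arr[3]=20 > arr[5]=19
(3, 6): arr[3]=20 > arr[6]=1
(3, 7): arr[3]=20 > arr[7]=3
(4, 6): arr[4]=8 > arr[6]=1
(4, 7): arr[4]=8 > arr[7]=3
(5, 6): arr[5]=19 > arr[6]=1
(5, 7): arr[5]=19 > arr[7]=3

Total inversions: 15

The array has 15 inversion(s): (0,6), (1,6), (1,7), (2,4), (2,5), (2,6), (2,7), (3,4), (3,5), (3,6), (3,7), (4,6), (4,7), (5,6), (5,7). Each pair (i,j) satisfies i < j and arr[i] > arr[j].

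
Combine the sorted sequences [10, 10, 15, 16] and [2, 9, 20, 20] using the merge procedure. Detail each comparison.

Merging process:

Compare 10 vs 2: take 2 from right. Merged: [2]
Compare 10 vs 9: take 9 from right. Merged: [2, 9]
Compare 10 vs 20: take 10 from left. Merged: [2, 9, 10]
Compare 10 vs 20: take 10 from left. Merged: [2, 9, 10, 10]
Compare 15 vs 20: take 15 from left. Merged: [2, 9, 10, 10, 15]
Compare 16 vs 20: take 16 from left. Merged: [2, 9, 10, 10, 15, 16]
Append remaining from right: [20, 20]. Merged: [2, 9, 10, 10, 15, 16, 20, 20]

Final merged array: [2, 9, 10, 10, 15, 16, 20, 20]
Total comparisons: 6

The merged array is [2, 9, 10, 10, 15, 16, 20, 20], requiring 6 comparisons. The merge step runs in O(n) time where n is the total number of elements.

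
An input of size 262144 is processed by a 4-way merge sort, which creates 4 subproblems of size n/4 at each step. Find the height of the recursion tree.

For divide and conquer with division factor 4:

Problem sizes at each level:
Level 0: 262144
Level 1: 65536
Level 2: 16384
Level 3: 4096
Level 4: 1024
Level 5: 256
Level 6: 64
Level 7: 16
Level 8: 4
Level 9: 1

The root is level 0 and the size-1 base case is level 9 (the tree spans levels 0 through 9, i.e. 10 levels counting the root), so the depth is the number of divisions: log_4(262144) = 9

The recursion tree depth is log_4(262144) = 9. At each level, the problem size is divided by 4, so it takes 9 divisions to reduce to a base case of size 1. The algorithm makes 4 recursive calls at each level.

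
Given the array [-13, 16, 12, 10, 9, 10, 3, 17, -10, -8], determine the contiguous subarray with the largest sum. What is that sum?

Using Kadane's algorithm on [-13, 16, 12, 10, 9, 10, 3, 17, -10, -8]:

Scanning through the array:
Position 1 (value 16): max_ending_here = 16, max_so_far = 16
Position 2 (value 12): max_ending_here = 28, max_so_far = 28
Position 3 (value 10): max_ending_here = 38, max_so_far = 38
Position 4 (value 9): max_ending_here = 47, max_so_far = 47
Position 5 (value 10): max_ending_here = 57, max_so_far = 57
Position 6 (value 3): max_ending_here = 60, max_so_far = 60
Position 7 (value 17): max_ending_here = 77, max_so_far = 77
Position 8 (value -10): max_ending_here = 67, max_so_far = 77
Position 9 (value -8): max_ending_here = 59, max_so_far = 77

Maximum subarray: [16, 12, 10, 9, 10, 3, 17]
Maximum sum: 77

The maximum subarray is [16, 12, 10, 9, 10, 3, 17] with sum 77. This subarray runs from index 1 to index 7.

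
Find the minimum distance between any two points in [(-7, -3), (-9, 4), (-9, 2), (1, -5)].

Computing all pairwise distances among 4 points:

d((-7, -3), (-9, 4)) = 7.2801
d((-7, -3), (-9, 2)) = 5.3852
d((-7, -3), (1, -5)) = 8.2462
d((-9, 4), (-9, 2)) = 2.0 <-- minimum
d((-9, 4), (1, -5)) = 13.4536
d((-9, 2), (1, -5)) = 12.2066

Closest pair: (-9, 4) and (-9, 2) with distance 2.0

The closest pair is (-9, 4) and (-9, 2) with Euclidean distance 2.0. For 4 points, brute-force pairwise comparison is shown above. For large n, the divide-and-conquer algorithm (sort by x, recurse on halves, check the dividing strip) achieves O(n log n).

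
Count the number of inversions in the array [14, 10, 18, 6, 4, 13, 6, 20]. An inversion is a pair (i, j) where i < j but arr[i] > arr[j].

Finding inversions in [14, 10, 18, 6, 4, 13, 6, 20]:

(0, 1): arr[0]=14 > arr[1]=10
(0, 3): arr[0]=14 > arr[3]=6
(0, 4): arr[0]=14 > arr[4]=4
(0, 5): arr[0]=14 > arr[5]=13
(0, 6): arr[0]=14 > arr[6]=6
(1, 3): arr[1]=10 > arr[3]=6
(1, 4): arr[1]=10 > arr[4]=4
(1, 6): arr[1]=10 > arr[6]=6
(2, 3): arr[2]=18 > arr[3]=6
(2, 4): arr[2]=18 > arr[4]=4
(2, 5): arr[2]=18 > arr[5]=13
(2, 6): arr[2]=18 > arr[6]=6
(3, 4): arr[3]=6 > arr[4]=4
(5, 6): arr[5]=13 > arr[6]=6

Total inversions: 14

The array has 14 inversion(s): (0,1), (0,3), (0,4), (0,5), (0,6), (1,3), (1,4), (1,6), (2,3), (2,4), (2,5), (2,6), (3,4), (5,6). Each pair (i,j) satisfies i < j and arr[i] > arr[j].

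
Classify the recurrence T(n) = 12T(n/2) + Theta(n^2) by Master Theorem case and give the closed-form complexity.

Master Theorem for T(n) = 12T(n/2) + O(n^2):

a = 12, b = 2, c = 2
log_b(a) = log_2(12) = 3.5850

Case 1: c = 2 < log_2(12) = 3.5850
T(n) = O(n^(log_2 12))

For T(n) = 12T(n/2) + O(n^2): log_2(12) = 3.5850. This is Case 1 of the Master Theorem (c < log_b(a), work dominated by leaves), giving O(n^(log_2 12)).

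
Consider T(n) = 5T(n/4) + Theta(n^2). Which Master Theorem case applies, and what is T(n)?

Master Theorem for T(n) = 5T(n/4) + O(n^2):

a = 5, b = 4, c = 2
log_b(a) = log_4(5) = 1.1610

Case 3: c = 2 > log_4(5) = 1.1610
T(n) = O(n^2) = O(n^2)

For T(n) = 5T(n/4) + O(n^2): log_4(5) = 1.1610. This is Case 3 of the Master Theorem (c > log_b(a), work dominated by root), giving O(n^2).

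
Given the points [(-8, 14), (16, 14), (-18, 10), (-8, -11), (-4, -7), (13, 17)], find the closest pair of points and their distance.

Computing all pairwise distances among 6 points:

d((-8, 14), (16, 14)) = 24.0
d((-8, 14), (-18, 10)) = 10.7703
d((-8, 14), (-8, -11)) = 25.0
d((-8, 14), (-4, -7)) = 21.3776
d((-8, 14), (13, 17)) = 21.2132
d((16, 14), (-18, 10)) = 34.2345
d((16, 14), (-8, -11)) = 34.6554
d((16, 14), (-4, -7)) = 29.0
d((16, 14), (13, 17)) = 4.2426 <-- minimum
d((-18, 10), (-8, -11)) = 23.2594
d((-18, 10), (-4, -7)) = 22.0227
d((-18, 10), (13, 17)) = 31.7805
d((-8, -11), (-4, -7)) = 5.6569
d((-8, -11), (13, 17)) = 35.0
d((-4, -7), (13, 17)) = 29.4109

Closest pair: (16, 14) and (13, 17) with distance 4.2426

The closest pair is (16, 14) and (13, 17) with Euclidean distance 4.2426. For 6 points, brute-force pairwise comparison is shown above. For large n, the divide-and-conquer algorithm (sort by x, recurse on halves, check the dividing strip) achieves O(n log n).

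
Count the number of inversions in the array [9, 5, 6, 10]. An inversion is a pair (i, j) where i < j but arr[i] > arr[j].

Finding inversions in [9, 5, 6, 10]:

(0, 1): arr[0]=9 > arr[1]=5
(0, 2): arr[0]=9 > arr[2]=6

Total inversions: 2

The array has 2 inversion(s): (0,1), (0,2). Each pair (i,j) satisfies i < j and arr[i] > arr[j].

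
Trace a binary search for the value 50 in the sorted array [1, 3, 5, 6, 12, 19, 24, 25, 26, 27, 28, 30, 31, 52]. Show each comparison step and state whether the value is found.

Binary search for 50 in [1, 3, 5, 6, 12, 19, 24, 25, 26, 27, 28, 30, 31, 52]:

lo=0, hi=13, mid=6, arr[mid]=24 -> 24 < 50, search right half
lo=7, hi=13, mid=10, arr[mid]=28 -> 28 < 50, search right half
lo=11, hi=13, mid=12, arr[mid]=31 -> 31 < 50, search right half
lo=13, hi=13, mid=13, arr[mid]=52 -> 52 > 50, search left half
lo=13 > hi=12, target 50 not found

Binary search determines that 50 is not in the array after 4 comparisons. The search space was exhausted without finding the target.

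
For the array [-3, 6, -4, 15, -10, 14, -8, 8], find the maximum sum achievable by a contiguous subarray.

Using Kadane's algorithm on [-3, 6, -4, 15, -10, 14, -8, 8]:

Scanning through the array:
Position 1 (value 6): max_ending_here = 6, max_so_far = 6
Position 2 (value -4): max_ending_here = 2, max_so_far = 6
Position 3 (value 15): max_ending_here = 17, max_so_far = 17
Position 4 (value -10): max_ending_here = 7, max_so_far = 17
Position 5 (value 14): max_ending_here = 21, max_so_far = 21
Position 6 (value -8): max_ending_here = 13, max_so_far = 21
Position 7 (value 8): max_ending_here = 21, max_so_far = 21

Maximum subarray: [6, -4, 15, -10, 14]
Maximum sum: 21

The maximum subarray is [6, -4, 15, -10, 14] with sum 21. This subarray runs from index 1 to index 5.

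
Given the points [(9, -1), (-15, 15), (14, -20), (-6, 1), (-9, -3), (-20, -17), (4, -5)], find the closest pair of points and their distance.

Computing all pairwise distances among 7 points:

d((9, -1), (-15, 15)) = 28.8444
d((9, -1), (14, -20)) = 19.6469
d((9, -1), (-6, 1)) = 15.1327
d((9, -1), (-9, -3)) = 18.1108
d((9, -1), (-20, -17)) = 33.121
d((9, -1), (4, -5)) = 6.4031
d((-15, 15), (14, -20)) = 45.4533
d((-15, 15), (-6, 1)) = 16.6433
d((-15, 15), (-9, -3)) = 18.9737
d((-15, 15), (-20, -17)) = 32.3883
d((-15, 15), (4, -5)) = 27.5862
d((14, -20), (-6, 1)) = 29.0
d((14, -20), (-9, -3)) = 28.6007
d((14, -20), (-20, -17)) = 34.1321
d((14, -20), (4, -5)) = 18.0278
d((-6, 1), (-9, -3)) = 5.0 <-- minimum
d((-6, 1), (-20, -17)) = 22.8035
d((-6, 1), (4, -5)) = 11.6619
d((-9, -3), (-20, -17)) = 17.8045
d((-9, -3), (4, -5)) = 13.1529
d((-20, -17), (4, -5)) = 26.8328

Closest pair: (-6, 1) and (-9, -3) with distance 5.0

The closest pair is (-6, 1) and (-9, -3) with Euclidean distance 5.0. For 7 points, brute-force pairwise comparison is shown above. For large n, the divide-and-conquer algorithm (sort by x, recurse on halves, check the dividing strip) achieves O(n log n).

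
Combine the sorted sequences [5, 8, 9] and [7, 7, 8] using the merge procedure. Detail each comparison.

Merging process:

Compare 5 vs 7: take 5 from left. Merged: [5]
Compare 8 vs 7: take 7 from right. Merged: [5, 7]
Compare 8 vs 7: take 7 from right. Merged: [5, 7, 7]
Compare 8 vs 8: take 8 from left. Merged: [5, 7, 7, 8]
Compare 9 vs 8: take 8 from right. Merged: [5, 7, 7, 8, 8]
Append remaining from left: [9]. Merged: [5, 7, 7, 8, 8, 9]

Final merged array: [5, 7, 7, 8, 8, 9]
Total comparisons: 5

The merged array is [5, 7, 7, 8, 8, 9], requiring 5 comparisons. The merge step runs in O(n) time where n is the total number of elements.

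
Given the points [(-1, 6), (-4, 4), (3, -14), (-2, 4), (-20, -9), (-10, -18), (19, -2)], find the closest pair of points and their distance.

Computing all pairwise distances among 7 points:

d((-1, 6), (-4, 4)) = 3.6056
d((-1, 6), (3, -14)) = 20.3961
d((-1, 6), (-2, 4)) = 2.2361
d((-1, 6), (-20, -9)) = 24.2074
d((-1, 6), (-10, -18)) = 25.632
d((-1, 6), (19, -2)) = 21.5407
d((-4, 4), (3, -14)) = 19.3132
d((-4, 4), (-2, 4)) = 2.0 <-- minimum
d((-4, 4), (-20, -9)) = 20.6155
d((-4, 4), (-10, -18)) = 22.8035
d((-4, 4), (19, -2)) = 23.7697
d((3, -14), (-2, 4)) = 18.6815
d((3, -14), (-20, -9)) = 23.5372
d((3, -14), (-10, -18)) = 13.6015
d((3, -14), (19, -2)) = 20.0
d((-2, 4), (-20, -9)) = 22.2036
d((-2, 4), (-10, -18)) = 23.4094
d((-2, 4), (19, -2)) = 21.8403
d((-20, -9), (-10, -18)) = 13.4536
d((-20, -9), (19, -2)) = 39.6232
d((-10, -18), (19, -2)) = 33.121

Closest pair: (-4, 4) and (-2, 4) with distance 2.0

The closest pair is (-4, 4) and (-2, 4) with Euclidean distance 2.0. For 7 points, brute-force pairwise comparison is shown above. For large n, the divide-and-conquer algorithm (sort by x, recurse on halves, check the dividing strip) achieves O(n log n).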